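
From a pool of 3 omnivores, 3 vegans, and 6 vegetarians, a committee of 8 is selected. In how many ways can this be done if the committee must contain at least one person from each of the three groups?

Total 8-person selections from all 12: C(12,8) = 495.
Selections missing a whole group: no omnivores → C(9,8) = 9; no vegans → C(9,8) = 9; no vegetarians → C(6,8) = 0.
Add back selections omitting two groups (i.e. drawn from a single group): C(3,8) + C(3,8) + C(6,8) = 0.
By inclusion–exclusion: 495 − 18 + 0 = 477.

477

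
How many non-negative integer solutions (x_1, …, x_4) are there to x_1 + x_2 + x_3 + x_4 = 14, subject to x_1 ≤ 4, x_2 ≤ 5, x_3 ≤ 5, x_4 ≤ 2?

Without the upper bounds there are C(17,3) = 680 ways to split 14 among 4 variables.
Subtract solutions that violate a single cap (substitute x_i' = x_i − (cap_i+1)): x_1 ≥ 5 gives C(12,3) = 220; x_2 ≥ 6 gives C(11,3) = 165; x_3 ≥ 6 gives C(11,3) = 165; x_4 ≥ 3 gives C(14,3) = 364. Together 914.
Add back pairs where two caps are both exceeded: 20 + 20 + 84 + 10 + 56 + 56 = 246.
Subtract triples: 0 + 1 + 1 + 0 = 2.
By inclusion–exclusion the count is 680 − 914 + 246 − 2 = 10.

10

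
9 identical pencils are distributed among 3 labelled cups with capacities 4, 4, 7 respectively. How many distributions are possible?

Ignoring the caps, the number of non-negative solutions to x_1+…+x_3 = 9 is C(11,2) = 55.
Subtract solutions that violate a single cap (substitute x_i' = x_i − (cap_i+1)): x_1 ≥ 5 gives C(6,2) = 15; x_2 ≥ 5 gives C(6,2) = 15; x_3 ≥ 8 gives C(3,2) = 3. Together 33.
No two caps can be exceeded simultaneously, so the pair terms are all 0.
By inclusion–exclusion the count is 55 − 33 + 0 = 22.

22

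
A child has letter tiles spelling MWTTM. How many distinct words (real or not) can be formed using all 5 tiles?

30

MWTTM has 5 letters with M appearing twice and T appearing twice.
The number of distinct arrangements is 5!/(2!·2!) = 120/4 = 30.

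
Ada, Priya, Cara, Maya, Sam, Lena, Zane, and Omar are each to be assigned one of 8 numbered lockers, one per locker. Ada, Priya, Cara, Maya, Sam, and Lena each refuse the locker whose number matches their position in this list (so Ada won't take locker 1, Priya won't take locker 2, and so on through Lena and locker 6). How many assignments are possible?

18806

Let Aᵢ (for 1 ≤ i ≤ 6) be the placements that put person i in their forbidden locker. Any j of these fix j positions, leaving (8−j)! ways to fill the rest, and there are C(6,j) ways to pick which j.
By inclusion–exclusion, the number of valid placements is Σ_{j=0}^{6} (−1)^j C(6,j)·(8−j)!.
Computing: 40320 − 30240 + 10800 − 2400 + 360 − 36 + 2 = 18806.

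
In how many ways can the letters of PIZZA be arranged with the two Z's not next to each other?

36

Total arrangements of PIZZA: 5!/(2!) = 60.
If the two Z's are adjacent, glue them into one block, leaving 4 items to arrange: (4)! = 24 ways.
Hence 60 − 24 = 36.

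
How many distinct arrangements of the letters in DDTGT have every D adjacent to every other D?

12

Treat the 2 copies of D as a single block. The multiset to arrange is then {DD, G, T, T}, 4 items in all.
That gives (4)!/(2!) = 12 arrangements.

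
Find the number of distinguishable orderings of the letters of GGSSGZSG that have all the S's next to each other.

Treat the 3 copies of S as a single block. The multiset to arrange is then {SSS, G, G, G, G, Z}, 6 items in all.
That gives (6)!/(4!) = 30 arrangements.

30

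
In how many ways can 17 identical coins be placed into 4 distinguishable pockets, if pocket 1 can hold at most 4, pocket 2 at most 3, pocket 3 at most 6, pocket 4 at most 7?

20

By stars and bars, unrestricted non-negative solutions to x_1+…+x_4 = 17 number C(17+3,3) = 1140.
Subtract solutions that violate a single cap (substitute x_i' = x_i − (cap_i+1)): x_1 ≥ 5 gives C(15,3) = 455; x_2 ≥ 4 gives C(16,3) = 560; x_3 ≥ 7 gives C(13,3) = 286; x_4 ≥ 8 gives C(12,3) = 220. Together 1521.
Add back pairs where two caps are both exceeded: 165 + 56 + 35 + 84 + 56 + 10 = 406.
Subtract triples: 4 + 1 + 0 + 0 = 5.
By inclusion–exclusion the count is 1140 − 1521 + 406 − 5 = 20.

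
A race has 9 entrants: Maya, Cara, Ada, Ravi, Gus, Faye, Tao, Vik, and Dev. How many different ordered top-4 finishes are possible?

There are 9 choices for 1st place, 8 for 2nd, and so on down to 6 for position 4.
That gives 9 × 8 × 7 × 6 = 3024.

3024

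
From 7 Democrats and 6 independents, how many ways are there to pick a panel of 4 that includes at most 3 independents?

700

Split by how many independents are chosen (0 through 3).
Sum: C(6,0)·C(7,4) + C(6,1)·C(7,3) + C(6,2)·C(7,2) + C(6,3)·C(7,1) = 35 + 210 + 315 + 140 = 700.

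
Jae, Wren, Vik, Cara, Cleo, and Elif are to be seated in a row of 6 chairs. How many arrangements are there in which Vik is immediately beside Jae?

Place the 4 others and the Vik-Jae pair as 5 objects in a line; the pair has 2 internal arrangements.
That gives 2 × 5! = 2 × 120 = 240.

240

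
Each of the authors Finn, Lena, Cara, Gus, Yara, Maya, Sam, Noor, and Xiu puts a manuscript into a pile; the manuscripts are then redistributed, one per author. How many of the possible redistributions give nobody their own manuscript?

133496

Let Aᵢ be the assignments in which author i gets their own manuscript. We want the size of the complement of A₁∪…∪A_9.
By inclusion–exclusion this is Σ_{j=0}^{9} (−1)^j C(9,j)·(9−j)!.
Computing: 362880 − 362880 + 181440 − 60480 + 15120 − 3024 + 504 − 72 + 9 − 1 = 133496.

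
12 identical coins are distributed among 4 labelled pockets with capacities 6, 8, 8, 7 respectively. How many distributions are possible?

Ignoring the caps, the number of non-negative solutions to x_1+…+x_4 = 12 is C(15,3) = 455.
Subtract solutions that violate a single cap (substitute x_i' = x_i − (cap_i+1)): x_1 ≥ 7 gives C(8,3) = 56; x_2 ≥ 9 gives C(6,3) = 20; x_3 ≥ 9 gives C(6,3) = 20; x_4 ≥ 8 gives C(7,3) = 35. Together 131.
No two caps can be exceeded simultaneously, so the pair terms are all 0.
By inclusion–exclusion the count is 455 − 131 + 0 = 324.

324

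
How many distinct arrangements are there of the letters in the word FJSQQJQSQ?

The 9 letters of FJSQQJQSQ have repeats: J appearing twice, Q appearing 4 times, and S appearing twice.
So there are 9! / (4!·2!·2!) = 3780 distinguishable arrangements.

3780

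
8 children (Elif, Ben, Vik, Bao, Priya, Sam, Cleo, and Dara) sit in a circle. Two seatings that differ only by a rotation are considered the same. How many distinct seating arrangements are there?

5040

Fix one person's seat to break rotational symmetry; the remaining 7 people can be arranged in (7)! = 5040 ways.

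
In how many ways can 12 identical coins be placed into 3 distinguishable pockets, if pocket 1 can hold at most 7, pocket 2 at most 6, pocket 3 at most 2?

Ignoring the caps, the number of non-negative solutions to x_1+…+x_3 = 12 is C(14,2) = 91.
Subtract solutions that violate a single cap (substitute x_i' = x_i − (cap_i+1)): x_1 ≥ 8 gives C(6,2) = 15; x_2 ≥ 7 gives C(7,2) = 21; x_3 ≥ 3 gives C(11,2) = 55. Together 91.
Add back pairs where two caps are both exceeded: 0 + 3 + 6 = 9.
By inclusion–exclusion the count is 91 − 91 + 9 = 9.

9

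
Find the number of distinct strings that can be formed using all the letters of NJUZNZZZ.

840

NJUZNZZZ has 8 letters with N appearing twice and Z appearing 4 times.
Dividing 8! = 40320 by 4!·2! = 48 for the repeated letters gives 840.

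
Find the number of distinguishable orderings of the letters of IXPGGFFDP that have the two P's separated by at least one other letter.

Total arrangements of IXPGGFFDP: 9!/(2!·2!·2!) = 45360.
If the two P's are adjacent, glue them into one block, leaving 8 items to arrange: (8)!/(2!·2!) = 10080 ways.
Hence 45360 − 10080 = 35280.

35280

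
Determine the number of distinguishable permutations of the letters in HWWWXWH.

105

Letter multiplicities in HWWWXWH: H×2, W×4, X×1.
The number of distinct arrangements is 7!/(4!·2!) = 5040/48 = 105.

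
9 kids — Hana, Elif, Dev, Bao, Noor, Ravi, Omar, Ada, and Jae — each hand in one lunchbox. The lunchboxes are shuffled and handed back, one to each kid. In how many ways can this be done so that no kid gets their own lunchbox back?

Count assignments avoiding every fixed point. For any j of the 9 kids fixed to their own lunchbox, the other 9−j can be arranged in (9−j)! ways.
By inclusion–exclusion this is Σ_{j=0}^{9} (−1)^j C(9,j)·(9−j)!.
Computing: 362880 − 362880 + 181440 − 60480 + 15120 − 3024 + 504 − 72 + 9 − 1 = 133496.

133496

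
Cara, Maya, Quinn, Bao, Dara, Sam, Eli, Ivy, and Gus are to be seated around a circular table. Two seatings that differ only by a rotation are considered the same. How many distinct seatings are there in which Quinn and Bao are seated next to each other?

10080

Glue Quinn and Bao into a block (2 internal orders). Seating 8 units around a circle gives (7)! arrangements.
So 2 × (7)! = 2 × 5040 = 10080.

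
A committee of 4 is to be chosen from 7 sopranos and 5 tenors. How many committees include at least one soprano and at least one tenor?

Unrestricted: C(12,4) = 495 ways to pick any 4 of the 12.
Selections missing a whole group: no sopranos → C(5,4) = 5; no tenors → C(7,4) = 35.
Both groups omitted at once is impossible, so 495 − 40 = 455.

455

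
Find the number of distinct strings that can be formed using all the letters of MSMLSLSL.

560

Letter multiplicities in MSMLSLSL: L×3, M×2, S×3.
So there are 8! / (3!·3!·2!) = 560 distinguishable arrangements.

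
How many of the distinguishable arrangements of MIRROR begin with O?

20

Fix O in the first position and arrange the remaining 5 letters.
Those 5 letters have R appearing 3 times, giving (5)!/(3!) = 20.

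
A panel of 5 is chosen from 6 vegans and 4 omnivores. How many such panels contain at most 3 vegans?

Split by how many vegans are chosen (0 through 3).
Sum: C(6,0)·C(4,5) + C(6,1)·C(4,4) + C(6,2)·C(4,3) + C(6,3)·C(4,2) = 0 + 6 + 60 + 120 = 186.

186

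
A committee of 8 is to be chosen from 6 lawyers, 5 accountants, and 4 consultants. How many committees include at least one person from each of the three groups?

6216

Unrestricted: C(15,8) = 6435 ways to pick any 8 of the 15.
Selections missing a whole group: no lawyers → C(9,8) = 9; no accountants → C(10,8) = 45; no consultants → C(11,8) = 165.
Add back selections omitting two groups (i.e. drawn from a single group): C(6,8) + C(5,8) + C(4,8) = 0.
By inclusion–exclusion: 6435 − 219 + 0 = 6216.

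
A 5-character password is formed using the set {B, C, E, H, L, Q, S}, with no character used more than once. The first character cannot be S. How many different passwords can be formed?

2160

The first character has 7−1 = 6 choices (anything except S).
The remaining 4 characters are filled from the other 6 symbols without repetition: 6 × 5 × 4 × 3 = 360.
Total: 6 × 360 = 2160.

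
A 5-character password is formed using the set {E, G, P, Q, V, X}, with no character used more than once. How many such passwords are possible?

This is a permutation of 5 out of 6: P(6,5) = 6!/1!.
That product is 6 × 5 × 4 × 3 × 2 = 720.

720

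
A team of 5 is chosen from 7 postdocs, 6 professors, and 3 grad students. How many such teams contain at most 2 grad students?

Split by how many grad students are chosen (0 through 2).
Sum: C(3,0)·C(13,5) + C(3,1)·C(13,4) + C(3,2)·C(13,3) = 1287 + 2145 + 858 = 4290.

4290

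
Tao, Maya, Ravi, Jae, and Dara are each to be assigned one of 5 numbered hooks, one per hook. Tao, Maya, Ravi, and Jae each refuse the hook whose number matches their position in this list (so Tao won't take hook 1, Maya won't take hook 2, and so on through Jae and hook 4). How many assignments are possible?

53

Let Aᵢ (for 1 ≤ i ≤ 4) be the placements that put person i in their forbidden hook. Any j of these fix j positions, leaving (5−j)! ways to fill the rest, and there are C(4,j) ways to pick which j.
By inclusion–exclusion, the number of valid placements is Σ_{j=0}^{4} (−1)^j C(4,j)·(5−j)!.
Computing: 120 − 96 + 36 − 8 + 1 = 53.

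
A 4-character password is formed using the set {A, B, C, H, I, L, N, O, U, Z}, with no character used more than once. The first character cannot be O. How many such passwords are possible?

4536

The first character has 10−1 = 9 choices (anything except O).
The remaining 3 characters are filled from the other 9 symbols without repetition: 9 × 8 × 7 = 504.
Total: 9 × 504 = 4536.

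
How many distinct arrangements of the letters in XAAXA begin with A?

6

Fix A in the first position and arrange the remaining 4 letters.
Those 4 letters have A appearing twice and X appearing twice, giving (4)!/(2!·2!) = 6.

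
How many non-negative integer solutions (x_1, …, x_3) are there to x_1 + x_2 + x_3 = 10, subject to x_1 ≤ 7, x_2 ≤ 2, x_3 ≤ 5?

Ignoring the caps, the number of non-negative solutions to x_1+…+x_3 = 10 is C(12,2) = 66.
Subtract solutions that violate a single cap (substitute x_i' = x_i − (cap_i+1)): x_1 ≥ 8 gives C(4,2) = 6; x_2 ≥ 3 gives C(9,2) = 36; x_3 ≥ 6 gives C(6,2) = 15. Together 57.
Add back pairs where two caps are both exceeded: 0 + 0 + 3 = 3.
By inclusion–exclusion the count is 66 − 57 + 3 = 12.

12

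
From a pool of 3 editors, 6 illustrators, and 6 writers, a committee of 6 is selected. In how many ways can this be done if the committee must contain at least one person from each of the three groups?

3915

Total 6-person selections from all 15: C(15,6) = 5005.
Selections missing a whole group: no editors → C(12,6) = 924; no illustrators → C(9,6) = 84; no writers → C(9,6) = 84.
Add back selections omitting two groups (i.e. drawn from a single group): C(3,6) + C(6,6) + C(6,6) = 2.
By inclusion–exclusion: 5005 − 1092 + 2 = 3915.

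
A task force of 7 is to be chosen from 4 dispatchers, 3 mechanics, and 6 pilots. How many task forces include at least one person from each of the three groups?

1559

Total 7-person selections from all 13: C(13,7) = 1716.
Selections missing a whole group: no dispatchers → C(9,7) = 36; no mechanics → C(10,7) = 120; no pilots → C(7,7) = 1.
Add back selections omitting two groups (i.e. drawn from a single group): C(4,7) + C(3,7) + C(6,7) = 0.
By inclusion–exclusion: 1716 − 157 + 0 = 1559.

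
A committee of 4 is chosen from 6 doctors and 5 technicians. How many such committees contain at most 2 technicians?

Split by how many technicians are chosen (0 through 2).
Sum: C(5,0)·C(6,4) + C(5,1)·C(6,3) + C(5,2)·C(6,2) = 15 + 100 + 150 = 265.

265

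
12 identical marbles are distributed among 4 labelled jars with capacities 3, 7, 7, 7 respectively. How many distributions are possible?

Without the upper bounds there are C(15,3) = 455 ways to split 12 among 4 jars.
Subtract solutions that violate a single cap (substitute x_i' = x_i − (cap_i+1)): x_1 ≥ 4 gives C(11,3) = 165; x_2 ≥ 8 gives C(7,3) = 35; x_3 ≥ 8 gives C(7,3) = 35; x_4 ≥ 8 gives C(7,3) = 35. Together 270.
Add back pairs where two caps are both exceeded: 1 + 1 + 1 + 0 + 0 + 0 = 3.
By inclusion–exclusion the count is 455 − 270 + 3 = 188.

188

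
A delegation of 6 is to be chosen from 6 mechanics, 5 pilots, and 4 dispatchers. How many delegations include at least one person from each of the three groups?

4250

Unrestricted: C(15,6) = 5005 ways to pick any 6 of the 15.
Subtract selections that omit an entire group: no mechanics → C(9,6) = 84; no pilots → C(10,6) = 210; no dispatchers → C(11,6) = 462.
Add back selections omitting two groups (i.e. drawn from a single group): C(6,6) + C(5,6) + C(4,6) = 1.
By inclusion–exclusion: 5005 − 756 + 1 = 4250.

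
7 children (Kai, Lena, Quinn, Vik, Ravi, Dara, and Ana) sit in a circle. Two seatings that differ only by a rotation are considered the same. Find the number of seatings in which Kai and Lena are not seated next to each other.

480

All circular seatings of 7 people number (6)! = 720.
Those with Kai next to Lena: fuse the pair into one unit and seat 6 units around a circle — 2·(5)! = 240.
Subtracting, 720 − 240 = 480.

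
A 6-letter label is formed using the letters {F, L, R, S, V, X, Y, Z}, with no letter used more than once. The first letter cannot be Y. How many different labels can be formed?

17640

The first letter has 8−1 = 7 choices (anything except Y).
The remaining 5 letters are filled from the other 7 symbols without repetition: 7 × 6 × 5 × 4 × 3 = 2520.
Total: 7 × 2520 = 17640.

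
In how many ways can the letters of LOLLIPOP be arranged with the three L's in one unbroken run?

180

Treat the 3 copies of L as a single block. The multiset to arrange is then {LLL, I, O, O, P, P}, 6 items in all.
That gives (6)!/(2!·2!) = 180 arrangements.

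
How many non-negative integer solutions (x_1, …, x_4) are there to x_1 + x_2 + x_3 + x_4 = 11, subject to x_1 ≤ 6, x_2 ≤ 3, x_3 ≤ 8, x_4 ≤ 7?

Without the upper bounds there are C(14,3) = 364 ways to split 11 among 4 variables.
Subtract solutions that violate a single cap (substitute x_i' = x_i − (cap_i+1)): x_1 ≥ 7 gives C(7,3) = 35; x_2 ≥ 4 gives C(10,3) = 120; x_3 ≥ 9 gives C(5,3) = 10; x_4 ≥ 8 gives C(6,3) = 20. Together 185.
Add back pairs where two caps are both exceeded: 1 + 0 + 0 + 0 + 0 + 0 = 1.
By inclusion–exclusion the count is 364 − 185 + 1 = 180.

180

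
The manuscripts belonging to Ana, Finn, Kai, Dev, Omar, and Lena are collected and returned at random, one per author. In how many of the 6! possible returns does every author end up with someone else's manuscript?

265

Count assignments avoiding every fixed point. For any j of the 6 authors fixed to their own manuscript, the other 6−j can be arranged in (6−j)! ways.
By inclusion–exclusion this is Σ_{j=0}^{6} (−1)^j C(6,j)·(6−j)!.
Computing: 720 − 720 + 360 − 120 + 30 − 6 + 1 = 265.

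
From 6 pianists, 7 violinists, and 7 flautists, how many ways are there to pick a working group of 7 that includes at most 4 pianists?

Split by how many pianists are chosen (0 through 4).
Sum: C(6,0)·C(14,7) + C(6,1)·C(14,6) + C(6,2)·C(14,5) + C(6,3)·C(14,4) + C(6,4)·C(14,3) = 3432 + 18018 + 30030 + 20020 + 5460 = 76960.

76960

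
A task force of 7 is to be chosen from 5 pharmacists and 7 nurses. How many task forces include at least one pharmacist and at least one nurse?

791

With no constraint there are C(12,7) = 792 possible selections.
Selections missing a whole group: no pharmacists → C(7,7) = 1; no nurses → C(5,7) = 0.
Both groups omitted at once is impossible, so 792 − 1 = 791.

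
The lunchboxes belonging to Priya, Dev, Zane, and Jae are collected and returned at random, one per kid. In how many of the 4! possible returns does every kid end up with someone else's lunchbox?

This is the derangement count D_4: permutations of 4 items with no fixed point.
By inclusion–exclusion this is Σ_{j=0}^{4} (−1)^j C(4,j)·(4−j)!.
Computing: 24 − 24 + 12 − 4 + 1 = 9.

9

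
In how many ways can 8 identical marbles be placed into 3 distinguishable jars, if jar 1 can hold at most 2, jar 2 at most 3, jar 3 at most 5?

By stars and bars, unrestricted non-negative solutions to x_1+…+x_3 = 8 number C(8+2,2) = 45.
Subtract solutions that violate a single cap (substitute x_i' = x_i − (cap_i+1)): x_1 ≥ 3 gives C(7,2) = 21; x_2 ≥ 4 gives C(6,2) = 15; x_3 ≥ 6 gives C(4,2) = 6. Together 42.
Add back pairs where two caps are both exceeded: 3 + 0 + 0 = 3.
By inclusion–exclusion the count is 45 − 42 + 3 = 6.

6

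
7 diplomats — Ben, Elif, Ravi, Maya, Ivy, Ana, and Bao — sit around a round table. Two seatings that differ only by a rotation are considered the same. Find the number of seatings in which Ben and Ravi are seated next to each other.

Glue Ben and Ravi into a block (2 internal orders). Seating 6 units around a circle gives (5)! arrangements.
So 2 × (5)! = 2 × 120 = 240.

240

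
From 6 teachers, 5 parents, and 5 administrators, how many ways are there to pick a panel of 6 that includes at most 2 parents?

Split by how many parents are chosen (0 through 2).
Sum: C(5,0)·C(11,6) + C(5,1)·C(11,5) + C(5,2)·C(11,4) = 462 + 2310 + 3300 = 6072.

6072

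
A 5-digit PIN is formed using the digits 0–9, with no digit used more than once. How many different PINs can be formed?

Choose and order 5 of the 10 symbols: the first digit has 10 options, the next 9, and so on down to 6.
10 × 9 × 8 × 7 × 6 = 30240.

30240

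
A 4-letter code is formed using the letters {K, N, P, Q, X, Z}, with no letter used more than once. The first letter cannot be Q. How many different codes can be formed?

300

The first letter has 6−1 = 5 choices (anything except Q).
The remaining 3 letters are filled from the other 5 symbols without repetition: 5 × 4 × 3 = 60.
Total: 5 × 60 = 300.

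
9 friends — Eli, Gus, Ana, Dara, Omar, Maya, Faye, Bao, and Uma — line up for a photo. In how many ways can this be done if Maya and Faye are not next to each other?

There are 9! = 362880 arrangements in all. If Maya and Faye are adjacent, merging them into one block gives 2·(8)! = 80640 arrangements.
So 362880 − 80640 = 282240 arrangements keep them apart.

282240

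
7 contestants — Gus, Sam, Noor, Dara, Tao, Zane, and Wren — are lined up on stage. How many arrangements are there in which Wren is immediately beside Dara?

Treat {Wren, Dara} as a single unit. There are 6 units to order, and the pair itself can be ordered 2 ways.
That gives 2 × 6! = 2 × 720 = 1440.

1440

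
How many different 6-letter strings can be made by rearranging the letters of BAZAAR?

Letter multiplicities in BAZAAR: A×3, B×1, R×1, Z×1.
The number of distinct arrangements is 6!/(3!) = 720/6 = 120.

120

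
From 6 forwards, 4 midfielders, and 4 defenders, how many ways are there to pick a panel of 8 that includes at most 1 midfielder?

525

Split by how many midfielders are chosen (0 through 1).
Sum: C(4,0)·C(10,8) + C(4,1)·C(10,7) = 45 + 480 = 525.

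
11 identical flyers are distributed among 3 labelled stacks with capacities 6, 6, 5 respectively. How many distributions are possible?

27

Without the upper bounds there are C(13,2) = 78 ways to split 11 among 3 stacks.
Subtract solutions that violate a single cap (substitute x_i' = x_i − (cap_i+1)): x_1 ≥ 7 gives C(6,2) = 15; x_2 ≥ 7 gives C(6,2) = 15; x_3 ≥ 6 gives C(7,2) = 21. Together 51.
No two caps can be exceeded simultaneously, so the pair terms are all 0.
By inclusion–exclusion the count is 78 − 51 + 0 = 27.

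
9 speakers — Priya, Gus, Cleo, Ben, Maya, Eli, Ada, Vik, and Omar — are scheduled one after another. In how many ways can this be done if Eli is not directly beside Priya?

282240

Of the 9! = 362880 arrangements, those with Eli and Priya adjacent number 2 × 8! = 80640 (treat the pair as a block with 2 internal orders).
Complementary counting: 362880 − 80640 = 282240.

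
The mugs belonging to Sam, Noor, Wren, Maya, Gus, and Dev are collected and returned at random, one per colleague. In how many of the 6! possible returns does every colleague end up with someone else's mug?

Let Aᵢ be the assignments in which colleague i gets their own mug. We want the size of the complement of A₁∪…∪A_6.
By inclusion–exclusion this is Σ_{j=0}^{6} (−1)^j C(6,j)·(6−j)!.
Computing: 720 − 720 + 360 − 120 + 30 − 6 + 1 = 265.

265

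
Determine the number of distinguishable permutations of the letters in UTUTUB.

60

UTUTUB has 6 letters with T appearing twice and U appearing 3 times.
The number of distinct arrangements is 6!/(3!·2!) = 720/12 = 60.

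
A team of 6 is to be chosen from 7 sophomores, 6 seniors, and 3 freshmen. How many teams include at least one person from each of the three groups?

6006

Unrestricted: C(16,6) = 8008 ways to pick any 6 of the 16.
Selections missing a whole group: no sophomores → C(9,6) = 84; no seniors → C(10,6) = 210; no freshmen → C(13,6) = 1716.
Add back selections omitting two groups (i.e. drawn from a single group): C(7,6) + C(6,6) + C(3,6) = 8.
By inclusion–exclusion: 8008 − 2010 + 8 = 6006.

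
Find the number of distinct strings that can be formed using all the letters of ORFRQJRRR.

The 9 letters of ORFRQJRRR have repeats: R appearing 5 times.
The number of distinct arrangements is 9!/(5!) = 362880/120 = 3024.

3024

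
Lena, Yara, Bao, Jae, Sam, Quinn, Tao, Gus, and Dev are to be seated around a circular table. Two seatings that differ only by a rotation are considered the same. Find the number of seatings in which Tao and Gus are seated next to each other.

10080

Treat {Tao, Gus} as one unit (2 internal orders) and seat the resulting 8 units around the table: (7)! circular arrangements.
So 2 × (7)! = 2 × 5040 = 10080.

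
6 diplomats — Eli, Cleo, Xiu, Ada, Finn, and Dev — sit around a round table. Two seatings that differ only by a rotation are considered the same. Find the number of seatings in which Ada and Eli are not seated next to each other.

72

Without the restriction there are (5)! = 120 seatings.
Seatings with Ada beside Eli: treat them as a block with 2 internal orders, giving 2 × (4)! = 48.
Subtracting, 120 − 48 = 72.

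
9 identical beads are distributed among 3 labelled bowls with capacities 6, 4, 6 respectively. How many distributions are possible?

By stars and bars, unrestricted non-negative solutions to x_1+…+x_3 = 9 number C(9+2,2) = 55.
Subtract solutions that violate a single cap (substitute x_i' = x_i − (cap_i+1)): x_1 ≥ 7 gives C(4,2) = 6; x_2 ≥ 5 gives C(6,2) = 15; x_3 ≥ 7 gives C(4,2) = 6. Together 27.
No two caps can be exceeded simultaneously, so the pair terms are all 0.
By inclusion–exclusion the count is 55 − 27 + 0 = 28.

28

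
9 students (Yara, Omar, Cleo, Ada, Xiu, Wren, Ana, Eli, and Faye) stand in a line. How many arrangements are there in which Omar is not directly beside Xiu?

Of the 9! = 362880 arrangements, those with Omar and Xiu adjacent number 2 × 8! = 80640 (treat the pair as a block with 2 internal orders).
So 362880 − 80640 = 282240 arrangements keep them apart.

282240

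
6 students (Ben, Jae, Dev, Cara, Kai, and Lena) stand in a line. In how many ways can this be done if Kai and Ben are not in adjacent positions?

Of the 6! = 720 arrangements, those with Kai and Ben adjacent number 2 × 5! = 240 (treat the pair as a block with 2 internal orders).
Complementary counting: 720 − 240 = 480.

480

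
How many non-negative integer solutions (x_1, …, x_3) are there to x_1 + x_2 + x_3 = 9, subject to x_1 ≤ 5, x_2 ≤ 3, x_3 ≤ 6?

By stars and bars, unrestricted non-negative solutions to x_1+…+x_3 = 9 number C(9+2,2) = 55.
Subtract solutions that violate a single cap (substitute x_i' = x_i − (cap_i+1)): x_1 ≥ 6 gives C(5,2) = 10; x_2 ≥ 4 gives C(7,2) = 21; x_3 ≥ 7 gives C(4,2) = 6. Together 37.
No two caps can be exceeded simultaneously, so the pair terms are all 0.
By inclusion–exclusion the count is 55 − 37 + 0 = 18.

18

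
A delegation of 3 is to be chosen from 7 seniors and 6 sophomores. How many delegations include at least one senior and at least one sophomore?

Unrestricted: C(13,3) = 286 ways to pick any 3 of the 13.
Selections missing a whole group: no seniors → C(6,3) = 20; no sophomores → C(7,3) = 35.
Both groups omitted at once is impossible, so 286 − 55 = 231.

231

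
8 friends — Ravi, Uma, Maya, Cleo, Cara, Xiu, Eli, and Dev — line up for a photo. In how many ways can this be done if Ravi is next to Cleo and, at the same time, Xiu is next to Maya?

Treat {Ravi,Cleo} as one block (2 orders) and {Xiu,Maya} as another (2 orders).
That leaves 6 units to arrange: 2 × 2 × 6! = 4 × 720 = 2880.

2880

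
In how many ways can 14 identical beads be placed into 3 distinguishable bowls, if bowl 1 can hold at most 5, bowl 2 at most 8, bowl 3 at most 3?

Without the upper bounds there are C(16,2) = 120 ways to split 14 among 3 bowls.
Subtract solutions that violate a single cap (substitute x_i' = x_i − (cap_i+1)): x_1 ≥ 6 gives C(10,2) = 45; x_2 ≥ 9 gives C(7,2) = 21; x_3 ≥ 4 gives C(12,2) = 66. Together 132.
Add back pairs where two caps are both exceeded: 0 + 15 + 3 = 18.
By inclusion–exclusion the count is 120 − 132 + 18 = 6.

6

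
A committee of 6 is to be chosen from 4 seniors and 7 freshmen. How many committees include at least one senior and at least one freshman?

455

With no constraint there are C(11,6) = 462 possible selections.
Selections missing a whole group: no seniors → C(7,6) = 7; no freshmen → C(4,6) = 0.
Both groups omitted at once is impossible, so 462 − 7 = 455.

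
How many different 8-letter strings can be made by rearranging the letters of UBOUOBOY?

1680

Letter multiplicities in UBOUOBOY: B×2, O×3, U×2, Y×1.
The number of distinct arrangements is 8!/(3!·2!·2!) = 40320/24 = 1680.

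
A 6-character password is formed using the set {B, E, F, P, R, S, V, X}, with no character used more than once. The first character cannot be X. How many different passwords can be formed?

The first character has 8−1 = 7 choices (anything except X).
The remaining 5 characters are filled from the other 7 symbols without repetition: 7 × 6 × 5 × 4 × 3 = 2520.
Total: 7 × 2520 = 17640.

17640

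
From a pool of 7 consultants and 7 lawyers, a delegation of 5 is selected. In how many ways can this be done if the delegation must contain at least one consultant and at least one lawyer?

Total 5-person selections from all 14: C(14,5) = 2002.
Selections missing a whole group: no consultants → C(7,5) = 21; no lawyers → C(7,5) = 21.
Both groups omitted at once is impossible, so 2002 − 42 = 1960.

1960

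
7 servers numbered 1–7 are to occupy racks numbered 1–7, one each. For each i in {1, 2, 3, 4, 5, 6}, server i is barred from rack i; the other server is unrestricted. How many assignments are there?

Let Aᵢ (for 1 ≤ i ≤ 6) be the placements that put server i in its forbidden rack. Any j of these fix j positions, leaving (7−j)! ways to fill the rest, and there are C(6,j) ways to pick which j.
By inclusion–exclusion, the number of valid placements is Σ_{j=0}^{6} (−1)^j C(6,j)·(7−j)!.
Computing: 5040 − 4320 + 1800 − 480 + 90 − 12 + 1 = 2119.

2119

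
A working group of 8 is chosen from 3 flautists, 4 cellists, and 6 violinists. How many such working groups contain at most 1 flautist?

405

Split by how many flautists are chosen (0 through 1).
Sum: C(3,0)·C(10,8) + C(3,1)·C(10,7) = 45 + 360 = 405.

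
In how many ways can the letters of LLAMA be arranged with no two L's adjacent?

Total arrangements of LLAMA: 5!/(2!·2!) = 30.
If the two L's are adjacent, glue them into one block, leaving 4 items to arrange: (4)!/(2!) = 12 ways.
Hence 30 − 12 = 18.

18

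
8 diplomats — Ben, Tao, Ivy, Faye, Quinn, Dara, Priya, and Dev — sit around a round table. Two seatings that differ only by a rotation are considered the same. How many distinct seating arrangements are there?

Around a circle, 8 distinct people have 8!/8 = (7)! = 5040 rotationally distinct seatings.

5040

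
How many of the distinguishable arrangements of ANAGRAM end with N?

120

Fix N in the last position and arrange the remaining 6 letters.
Those 6 letters have A appearing 3 times, giving (6)!/(3!) = 120.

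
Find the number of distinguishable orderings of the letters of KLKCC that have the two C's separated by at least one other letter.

18

Total arrangements of KLKCC: 5!/(2!·2!) = 30.
If the two C's are adjacent, glue them into one block, leaving 4 items to arrange: (4)!/(2!) = 12 ways.
Hence 30 − 12 = 18.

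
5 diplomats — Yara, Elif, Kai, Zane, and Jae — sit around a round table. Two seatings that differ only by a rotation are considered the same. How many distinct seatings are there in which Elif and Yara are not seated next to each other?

All circular seatings of 5 people number (4)! = 24.
Seatings with Elif beside Yara: treat them as a block with 2 internal orders, giving 2 × (3)! = 12.
Subtracting, 24 − 12 = 12.

12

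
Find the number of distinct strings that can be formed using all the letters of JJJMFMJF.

420

Letter multiplicities in JJJMFMJF: F×2, J×4, M×2.
The number of distinct arrangements is 8!/(4!·2!·2!) = 40320/96 = 420.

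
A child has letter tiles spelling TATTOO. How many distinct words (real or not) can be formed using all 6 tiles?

60

The 6 letters of TATTOO have repeats: O appearing twice and T appearing 3 times.
Dividing 6! = 720 by 3!·2! = 12 for the repeated letters gives 60.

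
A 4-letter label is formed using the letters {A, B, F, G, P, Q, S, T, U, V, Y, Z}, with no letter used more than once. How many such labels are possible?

11880

This is a permutation of 4 out of 12: P(12,4) = 12!/8!.
12 × 11 × 10 × 9 = 11880.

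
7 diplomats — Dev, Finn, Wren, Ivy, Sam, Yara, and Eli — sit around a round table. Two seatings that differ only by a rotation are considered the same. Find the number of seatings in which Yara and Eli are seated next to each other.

240

Glue Yara and Eli into a block (2 internal orders). Seating 6 units around a circle gives (5)! arrangements.
So 2 × (5)! = 2 × 120 = 240.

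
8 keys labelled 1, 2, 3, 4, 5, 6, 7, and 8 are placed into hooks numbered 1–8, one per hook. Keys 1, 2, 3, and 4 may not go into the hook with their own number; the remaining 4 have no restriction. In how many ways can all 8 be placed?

Let Aᵢ (for 1 ≤ i ≤ 4) be the placements that put key i in its forbidden hook. Any j of these fix j positions, leaving (8−j)! ways to fill the rest, and there are C(4,j) ways to pick which j.
By inclusion–exclusion, the number of valid placements is Σ_{j=0}^{4} (−1)^j C(4,j)·(8−j)!.
Computing: 40320 − 20160 + 4320 − 480 + 24 = 24024.

24024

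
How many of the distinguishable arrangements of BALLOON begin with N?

With the first slot taken by N, it remains to arrange the other 6 letters (BALLOO).
Those 6 letters have L appearing twice and O appearing twice, giving (6)!/(2!·2!) = 180.

180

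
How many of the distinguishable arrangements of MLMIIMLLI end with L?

With the last slot taken by L, it remains to arrange the other 8 letters (MMIIMLLI).
Those 8 letters have I appearing 3 times, L appearing twice, and M appearing 3 times, giving (8)!/(3!·3!·2!) = 560.

560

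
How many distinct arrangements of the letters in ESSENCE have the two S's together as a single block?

120

Treat the 2 copies of S as a single block. The multiset to arrange is then {SS, C, E, E, E, N}, 6 items in all.
That gives (6)!/(3!) = 120 arrangements.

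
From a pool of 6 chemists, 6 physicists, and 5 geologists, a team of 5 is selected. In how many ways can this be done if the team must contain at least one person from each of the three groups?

With no constraint there are C(17,5) = 6188 possible selections.
Subtract selections that omit an entire group: no chemists → C(11,5) = 462; no physicists → C(11,5) = 462; no geologists → C(12,5) = 792.
Add back selections omitting two groups (i.e. drawn from a single group): C(6,5) + C(6,5) + C(5,5) = 13.
By inclusion–exclusion: 6188 − 1716 + 13 = 4485.

4485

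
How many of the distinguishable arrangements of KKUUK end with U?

With the last slot taken by U, it remains to arrange the other 4 letters (KKUK).
Those 4 letters have K appearing 3 times, giving (4)!/(3!) = 4.

4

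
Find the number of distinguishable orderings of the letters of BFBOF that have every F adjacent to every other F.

12

Treat the 2 copies of F as a single block. The multiset to arrange is then {FF, B, B, O}, 4 items in all.
That gives (4)!/(2!) = 12 arrangements.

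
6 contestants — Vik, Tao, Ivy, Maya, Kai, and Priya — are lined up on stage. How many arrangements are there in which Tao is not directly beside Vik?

There are 6! = 720 arrangements in all. If Tao and Vik are adjacent, merging them into one block gives 2·(5)! = 240 arrangements.
So 720 − 240 = 480 arrangements keep them apart.

480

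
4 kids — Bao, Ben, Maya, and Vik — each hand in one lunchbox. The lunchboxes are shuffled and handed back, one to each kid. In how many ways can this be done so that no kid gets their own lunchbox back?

Let Aᵢ be the assignments in which kid i gets their own lunchbox. We want the size of the complement of A₁∪…∪A_4.
By inclusion–exclusion this is Σ_{j=0}^{4} (−1)^j C(4,j)·(4−j)!.
Computing: 24 − 24 + 12 − 4 + 1 = 9.

9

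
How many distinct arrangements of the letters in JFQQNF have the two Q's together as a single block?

60

Treat the 2 copies of Q as a single block. The multiset to arrange is then {QQ, F, F, J, N}, 5 items in all.
That gives (5)!/(2!) = 60 arrangements.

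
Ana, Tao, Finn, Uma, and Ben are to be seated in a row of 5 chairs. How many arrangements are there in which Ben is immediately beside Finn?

48

Treat {Ben, Finn} as a single unit. There are 4 units to order, and the pair itself can be ordered 2 ways.
That gives 2 × 4! = 2 × 24 = 48.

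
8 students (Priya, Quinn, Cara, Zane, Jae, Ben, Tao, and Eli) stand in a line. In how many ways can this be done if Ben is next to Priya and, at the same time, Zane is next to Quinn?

Treat {Ben,Priya} as one block (2 orders) and {Zane,Quinn} as another (2 orders).
That leaves 6 units to arrange: 2 × 2 × 6! = 4 × 720 = 2880.

2880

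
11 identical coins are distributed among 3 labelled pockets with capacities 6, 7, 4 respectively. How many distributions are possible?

By stars and bars, unrestricted non-negative solutions to x_1+…+x_3 = 11 number C(11+2,2) = 78.
Subtract solutions that violate a single cap (substitute x_i' = x_i − (cap_i+1)): x_1 ≥ 7 gives C(6,2) = 15; x_2 ≥ 8 gives C(5,2) = 10; x_3 ≥ 5 gives C(8,2) = 28. Together 53.
No two caps can be exceeded simultaneously, so the pair terms are all 0.
By inclusion–exclusion the count is 78 − 53 + 0 = 25.

25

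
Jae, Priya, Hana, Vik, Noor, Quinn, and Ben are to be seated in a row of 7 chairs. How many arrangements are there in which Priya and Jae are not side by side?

Of the 7! = 5040 arrangements, those with Priya and Jae adjacent number 2 × 6! = 1440 (treat the pair as a block with 2 internal orders).
Complementary counting: 5040 − 1440 = 3600.

3600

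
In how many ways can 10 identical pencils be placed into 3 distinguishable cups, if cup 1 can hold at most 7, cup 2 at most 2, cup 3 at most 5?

12

Ignoring the caps, the number of non-negative solutions to x_1+…+x_3 = 10 is C(12,2) = 66.
Subtract solutions that violate a single cap (substitute x_i' = x_i − (cap_i+1)): x_1 ≥ 8 gives C(4,2) = 6; x_2 ≥ 3 gives C(9,2) = 36; x_3 ≥ 6 gives C(6,2) = 15. Together 57.
Add back pairs where two caps are both exceeded: 0 + 0 + 3 = 3.
By inclusion–exclusion the count is 66 − 57 + 3 = 12.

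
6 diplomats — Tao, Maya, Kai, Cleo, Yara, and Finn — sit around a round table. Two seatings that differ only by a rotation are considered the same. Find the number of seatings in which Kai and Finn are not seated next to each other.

72

Without the restriction there are (5)! = 120 seatings.
Those with Kai next to Finn: fuse the pair into one unit and seat 5 units around a circle — 2·(4)! = 48.
Subtracting, 120 − 48 = 72.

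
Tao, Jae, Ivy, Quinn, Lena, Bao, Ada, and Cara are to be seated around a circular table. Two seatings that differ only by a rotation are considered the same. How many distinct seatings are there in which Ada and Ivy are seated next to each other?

1440

Glue Ada and Ivy into a block (2 internal orders). Seating 7 units around a circle gives (6)! arrangements.
So 2 × (6)! = 2 × 720 = 1440.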